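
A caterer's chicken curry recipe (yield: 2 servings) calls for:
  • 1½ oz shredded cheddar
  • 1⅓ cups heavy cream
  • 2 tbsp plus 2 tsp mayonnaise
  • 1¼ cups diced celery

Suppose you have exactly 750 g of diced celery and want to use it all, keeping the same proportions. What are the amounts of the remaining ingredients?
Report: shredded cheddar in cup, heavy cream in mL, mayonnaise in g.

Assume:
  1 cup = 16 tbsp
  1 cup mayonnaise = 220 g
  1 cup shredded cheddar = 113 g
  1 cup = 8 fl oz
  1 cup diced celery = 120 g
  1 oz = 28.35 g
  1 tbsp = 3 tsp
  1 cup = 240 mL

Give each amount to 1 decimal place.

shredded cheddar: 1.9 cup; heavy cream: 1600.0 mL; mayonnaise: 183.3 g

The original recipe has 150 g of diced celery, so the scaling factor is 750 ÷ 150 = 5.
shredded cheddar: 1.5 oz × 5 × 28.35 g/oz ÷ 113 g/cup ≈ 1.9 cup
heavy cream: 4/3 cup × 5 × 240 mL/cup = 1600.0 mL
mayonnaise: (2 tbsp + 2 tsp = 8/3 tbsp) × 5 ÷ 16 tbsp/cup × 220 g/cup ≈ 183.3 g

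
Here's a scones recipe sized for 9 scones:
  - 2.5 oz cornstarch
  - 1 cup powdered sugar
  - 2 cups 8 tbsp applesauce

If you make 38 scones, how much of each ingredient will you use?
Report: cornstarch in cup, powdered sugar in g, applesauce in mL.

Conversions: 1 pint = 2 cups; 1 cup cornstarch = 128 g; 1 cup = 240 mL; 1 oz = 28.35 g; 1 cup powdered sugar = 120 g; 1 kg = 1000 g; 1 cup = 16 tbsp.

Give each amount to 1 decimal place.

cornstarch: 2.3 cup; powdered sugar: 506.7 g; applesauce: 2533.3 mL

Scaling factor: 38/9.
cornstarch: 2.5 oz × 38/9 × 28.35 g/oz ÷ 128 g/cup ≈ 2.3 cup
powdered sugar: 1 cup × 38/9 × 120 g/cup ≈ 506.7 g
applesauce: (2 cup + 8 tbsp = 2.5 cup) × 38/9 × 240 mL/cup ≈ 2533.3 mL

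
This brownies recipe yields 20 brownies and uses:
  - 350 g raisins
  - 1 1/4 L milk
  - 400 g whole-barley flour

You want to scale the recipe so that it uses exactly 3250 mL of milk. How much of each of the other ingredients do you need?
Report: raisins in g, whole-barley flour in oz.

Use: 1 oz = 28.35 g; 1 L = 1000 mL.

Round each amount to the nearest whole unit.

raisins: 910 g; whole-barley flour: 37 oz

The original recipe has 1250 mL of milk, so the scaling factor is 3250 ÷ 1250 = 13/5 = 2.6.
raisins: 350 g × 13/5 = 910 g
whole-barley flour: 400 g × 13/5 ÷ 28.35 g/oz ≈ 37 oz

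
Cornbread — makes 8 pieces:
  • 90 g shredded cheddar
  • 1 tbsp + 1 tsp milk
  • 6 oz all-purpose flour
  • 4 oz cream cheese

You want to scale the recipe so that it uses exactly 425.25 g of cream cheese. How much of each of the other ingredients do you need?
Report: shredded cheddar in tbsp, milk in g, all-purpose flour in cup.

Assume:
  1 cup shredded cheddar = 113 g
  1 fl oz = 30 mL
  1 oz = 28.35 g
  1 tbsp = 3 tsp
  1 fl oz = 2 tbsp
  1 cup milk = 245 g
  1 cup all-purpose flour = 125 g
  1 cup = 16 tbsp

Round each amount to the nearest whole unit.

shredded cheddar: 48 tbsp; milk: 77 g; all-purpose flour: 5 cup

The original recipe has 113.4 g of cream cheese, so the scaling factor is 425.25 ÷ 113.4 = 15/4 = 3.75.
shredded cheddar: 90 g × 15/4 ÷ 113 g/cup × 16 tbsp/cup ≈ 48 tbsp
milk: (1 tbsp + 1 tsp = 4/3 tbsp) × 15/4 ÷ 16 tbsp/cup × 245 g/cup ≈ 77 g
all-purpose flour: 6 oz × 15/4 × 28.35 g/oz ÷ 125 g/cup ≈ 5 cup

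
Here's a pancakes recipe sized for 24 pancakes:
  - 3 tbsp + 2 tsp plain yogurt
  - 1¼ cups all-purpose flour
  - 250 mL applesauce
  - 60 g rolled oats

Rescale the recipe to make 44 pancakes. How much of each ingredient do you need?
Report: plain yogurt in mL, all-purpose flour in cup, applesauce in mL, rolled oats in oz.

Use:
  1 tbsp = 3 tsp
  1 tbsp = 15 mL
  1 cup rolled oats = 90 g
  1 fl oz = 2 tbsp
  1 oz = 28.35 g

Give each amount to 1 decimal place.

Scaling factor: 44/24 = 11/6.
plain yogurt: (3 tbsp + 2 tsp = 11/3 tbsp) × 11/6 × 15 mL/tbsp ≈ 100.8 mL
all-purpose flour: 1.25 cup × 11/6 ≈ 2.3 cup
applesauce: 250 mL × 11/6 ≈ 458.3 mL
rolled oats: 60 g × 11/6 ÷ 28.35 g/oz ≈ 3.9 oz

plain yogurt: 100.8 mL; all-purpose flour: 2.3 cup; applesauce: 458.3 mL; rolled oats: 3.9 oz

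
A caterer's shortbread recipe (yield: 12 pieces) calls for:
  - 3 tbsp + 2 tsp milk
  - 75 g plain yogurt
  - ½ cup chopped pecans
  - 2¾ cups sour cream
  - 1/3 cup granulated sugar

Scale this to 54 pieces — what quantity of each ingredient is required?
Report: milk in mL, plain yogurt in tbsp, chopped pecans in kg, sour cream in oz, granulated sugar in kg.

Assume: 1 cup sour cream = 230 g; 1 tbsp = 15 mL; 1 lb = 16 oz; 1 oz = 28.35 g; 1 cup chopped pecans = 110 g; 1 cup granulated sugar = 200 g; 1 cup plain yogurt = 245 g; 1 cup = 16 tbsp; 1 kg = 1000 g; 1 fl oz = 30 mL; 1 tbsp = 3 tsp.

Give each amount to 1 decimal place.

milk: 247.5 mL; plain yogurt: 22.0 tbsp; chopped pecans: 0.2 kg; sour cream: 100.4 oz; granulated sugar: 0.3 kg

Scaling factor: 54/12 = 9/2 = 4.5.
milk: (3 tbsp + 2 tsp = 11/3 tbsp) × 9/2 × 15 mL/tbsp = 247.5 mL
plain yogurt: 75 g × 9/2 ÷ 245 g/cup × 16 tbsp/cup ≈ 22.0 tbsp
chopped pecans: 0.5 cup × 9/2 × 110 g/cup ÷ 1000 g/kg ≈ 0.2 kg
sour cream: 2.75 cup × 9/2 × 230 g/cup ÷ 28.35 g/oz ≈ 100.4 oz
granulated sugar: 1/3 cup × 9/2 × 200 g/cup ÷ 1000 g/kg = 0.3 kg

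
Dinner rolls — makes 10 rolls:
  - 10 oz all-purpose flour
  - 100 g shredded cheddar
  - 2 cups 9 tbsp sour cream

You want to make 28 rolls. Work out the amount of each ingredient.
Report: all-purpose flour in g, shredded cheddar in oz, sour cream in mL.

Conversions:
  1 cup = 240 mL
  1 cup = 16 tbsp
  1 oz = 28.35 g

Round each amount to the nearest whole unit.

Scaling factor: 28/10 = 14/5 = 2.8.
all-purpose flour: 10 oz × 14/5 × 28.35 g/oz ≈ 794 g
shredded cheddar: 100 g × 14/5 ÷ 28.35 g/oz ≈ 10 oz
sour cream: (2 cup + 9 tbsp = 2.5625 cup) × 14/5 × 240 mL/cup = 1722 mL

all-purpose flour: 794 g; shredded cheddar: 10 oz; sour cream: 1722 mL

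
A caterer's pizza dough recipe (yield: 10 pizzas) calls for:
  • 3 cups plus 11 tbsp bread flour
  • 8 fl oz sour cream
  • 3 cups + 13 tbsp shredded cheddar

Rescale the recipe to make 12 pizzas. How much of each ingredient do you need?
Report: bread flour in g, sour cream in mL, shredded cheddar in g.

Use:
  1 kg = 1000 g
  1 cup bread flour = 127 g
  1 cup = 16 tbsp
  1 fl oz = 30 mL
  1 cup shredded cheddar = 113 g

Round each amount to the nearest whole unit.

Scaling factor: 12/10 = 6/5 = 1.2.
bread flour: (3 cup + 11 tbsp = 3.6875 cup) × 6/5 × 127 g/cup ≈ 562 g
sour cream: 8 fl oz × 6/5 × 30 mL/fl oz = 288 mL
shredded cheddar: (3 cup + 13 tbsp = 3.8125 cup) × 6/5 × 113 g/cup ≈ 517 g

bread flour: 562 g; sour cream: 288 mL; shredded cheddar: 517 g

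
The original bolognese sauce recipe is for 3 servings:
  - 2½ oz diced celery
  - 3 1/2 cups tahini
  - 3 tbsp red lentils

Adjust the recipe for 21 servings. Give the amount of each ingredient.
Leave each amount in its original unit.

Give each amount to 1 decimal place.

Scaling factor: 21/3 = 7.
diced celery: 2.5 oz × 7 = 17.5 oz
tahini: 3.5 cup × 7 = 24.5 cup
red lentils: 3 tbsp × 7 = 21.0 tbsp

diced celery: 17.5 oz; tahini: 24.5 cup; red lentils: 21.0 tbsp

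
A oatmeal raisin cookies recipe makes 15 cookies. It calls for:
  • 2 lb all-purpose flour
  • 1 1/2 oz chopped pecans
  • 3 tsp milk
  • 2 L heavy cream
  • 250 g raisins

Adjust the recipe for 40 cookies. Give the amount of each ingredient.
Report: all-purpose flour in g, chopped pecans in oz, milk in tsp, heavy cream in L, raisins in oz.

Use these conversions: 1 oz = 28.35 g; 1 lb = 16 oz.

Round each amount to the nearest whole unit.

Scaling factor: 40/15 = 8/3.
all-purpose flour: 2 lb × 8/3 × 16 oz/lb × 28.35 g/oz ≈ 2419 g
chopped pecans: 1.5 oz × 8/3 = 4 oz
milk: 3 tsp × 8/3 = 8 tsp
heavy cream: 2 L × 8/3 ≈ 5 L
raisins: 250 g × 8/3 ÷ 28.35 g/oz ≈ 24 oz

all-purpose flour: 2419 g; chopped pecans: 4 oz; milk: 8 tsp; heavy cream: 5 L; raisins: 24 oz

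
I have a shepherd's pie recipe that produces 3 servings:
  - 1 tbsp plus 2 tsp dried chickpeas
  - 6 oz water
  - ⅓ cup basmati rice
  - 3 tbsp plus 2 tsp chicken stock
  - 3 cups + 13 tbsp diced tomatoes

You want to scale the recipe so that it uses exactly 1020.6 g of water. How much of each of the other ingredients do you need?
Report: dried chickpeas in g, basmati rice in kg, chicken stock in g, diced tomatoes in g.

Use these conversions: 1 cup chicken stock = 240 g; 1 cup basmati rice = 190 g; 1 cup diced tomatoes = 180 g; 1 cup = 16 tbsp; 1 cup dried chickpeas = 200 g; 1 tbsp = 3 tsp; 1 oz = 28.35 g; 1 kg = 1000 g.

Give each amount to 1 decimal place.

The original recipe has 170.1 g of water, so the scaling factor is 1020.6 ÷ 170.1 = 6.
dried chickpeas: (1 tbsp + 2 tsp = 5/3 tbsp) × 6 ÷ 16 tbsp/cup × 200 g/cup = 125.0 g
basmati rice: 1/3 cup × 6 × 190 g/cup ÷ 1000 g/kg ≈ 0.4 kg
chicken stock: (3 tbsp + 2 tsp = 11/3 tbsp) × 6 ÷ 16 tbsp/cup × 240 g/cup = 330.0 g
diced tomatoes: (3 cup + 13 tbsp = 3.8125 cup) × 6 × 180 g/cup = 4117.5 g

dried chickpeas: 125.0 g; basmati rice: 0.4 kg; chicken stock: 330.0 g; diced tomatoes: 4117.5 g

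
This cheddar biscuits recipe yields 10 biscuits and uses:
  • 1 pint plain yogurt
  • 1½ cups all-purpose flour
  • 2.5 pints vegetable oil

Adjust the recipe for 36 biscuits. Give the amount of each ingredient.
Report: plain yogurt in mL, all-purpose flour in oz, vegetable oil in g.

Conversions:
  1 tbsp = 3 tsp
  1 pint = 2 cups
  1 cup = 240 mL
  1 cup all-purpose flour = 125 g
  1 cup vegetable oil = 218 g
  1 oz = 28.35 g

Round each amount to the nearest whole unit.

plain yogurt: 1728 mL; all-purpose flour: 24 oz; vegetable oil: 3924 g

Scaling factor: 36/10 = 18/5 = 3.6.
plain yogurt: 1 pint × 18/5 × 2 cup/pint × 240 mL/cup = 1728 mL
all-purpose flour: 1.5 cup × 18/5 × 125 g/cup ÷ 28.35 g/oz ≈ 24 oz
vegetable oil: 2.5 pint × 18/5 × 2 cup/pint × 218 g/cup = 3924 g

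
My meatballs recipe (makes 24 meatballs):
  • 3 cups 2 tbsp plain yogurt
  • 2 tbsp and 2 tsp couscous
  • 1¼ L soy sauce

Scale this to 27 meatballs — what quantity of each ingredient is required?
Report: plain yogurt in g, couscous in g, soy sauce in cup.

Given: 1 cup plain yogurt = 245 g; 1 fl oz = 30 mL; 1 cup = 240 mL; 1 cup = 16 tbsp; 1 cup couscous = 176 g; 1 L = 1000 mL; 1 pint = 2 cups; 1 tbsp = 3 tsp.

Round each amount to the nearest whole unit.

Scaling factor: 27/24 = 9/8 = 1.125.
plain yogurt: (3 cup + 2 tbsp = 3.125 cup) × 9/8 × 245 g/cup ≈ 861 g
couscous: (2 tbsp + 2 tsp = 8/3 tbsp) × 9/8 ÷ 16 tbsp/cup × 176 g/cup = 33 g
soy sauce: 1.25 L × 9/8 × 1000 mL/L ÷ 240 mL/cup ≈ 6 cup

plain yogurt: 861 g; couscous: 33 g; soy sauce: 6 cup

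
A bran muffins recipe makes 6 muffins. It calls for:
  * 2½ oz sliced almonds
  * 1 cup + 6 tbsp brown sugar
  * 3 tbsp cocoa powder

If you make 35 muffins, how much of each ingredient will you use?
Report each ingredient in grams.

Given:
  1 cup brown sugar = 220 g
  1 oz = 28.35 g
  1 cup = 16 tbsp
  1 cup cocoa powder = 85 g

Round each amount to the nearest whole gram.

Scaling factor: 35/6.
sliced almonds: 2.5 oz × 35/6 × 28.35 g/oz ≈ 413 g
brown sugar: (1 cup + 6 tbsp = 1.375 cup) × 35/6 × 220 g/cup ≈ 1765 g
cocoa powder: 3 tbsp × 35/6 ÷ 16 tbsp/cup × 85 g/cup ≈ 93 g

sliced almonds: 413 g; brown sugar: 1765 g; cocoa powder: 93 g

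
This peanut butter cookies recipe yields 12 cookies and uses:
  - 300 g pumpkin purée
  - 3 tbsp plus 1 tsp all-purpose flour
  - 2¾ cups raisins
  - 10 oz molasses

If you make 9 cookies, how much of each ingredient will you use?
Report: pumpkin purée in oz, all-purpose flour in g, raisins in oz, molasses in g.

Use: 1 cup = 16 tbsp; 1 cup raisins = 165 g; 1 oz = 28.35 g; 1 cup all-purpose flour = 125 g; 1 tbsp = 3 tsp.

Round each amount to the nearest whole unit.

Scaling factor: 9/12 = 3/4 = 0.75.
pumpkin purée: 300 g × 3/4 ÷ 28.35 g/oz ≈ 8 oz
all-purpose flour: (3 tbsp + 1 tsp = 10/3 tbsp) × 3/4 ÷ 16 tbsp/cup × 125 g/cup ≈ 20 g
raisins: 2.75 cup × 3/4 × 165 g/cup ÷ 28.35 g/oz ≈ 12 oz
molasses: 10 oz × 3/4 × 28.35 g/oz ≈ 213 g

pumpkin purée: 8 oz; all-purpose flour: 20 g; raisins: 12 oz; molasses: 213 g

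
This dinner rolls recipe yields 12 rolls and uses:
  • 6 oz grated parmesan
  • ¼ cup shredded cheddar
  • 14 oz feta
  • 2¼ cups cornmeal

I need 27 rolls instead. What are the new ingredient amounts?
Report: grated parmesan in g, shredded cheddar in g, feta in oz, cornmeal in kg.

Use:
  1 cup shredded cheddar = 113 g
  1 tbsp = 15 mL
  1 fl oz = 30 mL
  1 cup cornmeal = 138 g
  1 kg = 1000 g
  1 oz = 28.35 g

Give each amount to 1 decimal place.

Scaling factor: 27/12 = 9/4 = 2.25.
grated parmesan: 6 oz × 9/4 × 28.35 g/oz ≈ 382.7 g
shredded cheddar: 0.25 cup × 9/4 × 113 g/cup ≈ 63.6 g
feta: 14 oz × 9/4 = 31.5 oz
cornmeal: 2.25 cup × 9/4 × 138 g/cup ÷ 1000 g/kg ≈ 0.7 kg

grated parmesan: 382.7 g; shredded cheddar: 63.6 g; feta: 31.5 oz; cornmeal: 0.7 kg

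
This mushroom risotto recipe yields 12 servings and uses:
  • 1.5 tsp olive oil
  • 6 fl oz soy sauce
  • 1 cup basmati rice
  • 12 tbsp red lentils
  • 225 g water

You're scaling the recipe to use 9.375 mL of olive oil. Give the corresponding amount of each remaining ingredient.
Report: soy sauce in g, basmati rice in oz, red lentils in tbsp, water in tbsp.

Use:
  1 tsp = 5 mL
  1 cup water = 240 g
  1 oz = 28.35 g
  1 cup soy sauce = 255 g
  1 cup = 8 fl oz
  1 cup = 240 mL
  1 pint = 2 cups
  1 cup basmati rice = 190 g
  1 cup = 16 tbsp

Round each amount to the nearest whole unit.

soy sauce: 239 g; basmati rice: 8 oz; red lentils: 15 tbsp; water: 19 tbsp

The original recipe has 7.5 mL of olive oil, so the scaling factor is 9.375 ÷ 7.5 = 5/4 = 1.25.
soy sauce: 6 fl oz × 5/4 ÷ 8 fl oz/cup × 255 g/cup ≈ 239 g
basmati rice: 1 cup × 5/4 × 190 g/cup ÷ 28.35 g/oz ≈ 8 oz
red lentils: 12 tbsp × 5/4 = 15 tbsp
water: 225 g × 5/4 ÷ 240 g/cup × 16 tbsp/cup ≈ 19 tbsp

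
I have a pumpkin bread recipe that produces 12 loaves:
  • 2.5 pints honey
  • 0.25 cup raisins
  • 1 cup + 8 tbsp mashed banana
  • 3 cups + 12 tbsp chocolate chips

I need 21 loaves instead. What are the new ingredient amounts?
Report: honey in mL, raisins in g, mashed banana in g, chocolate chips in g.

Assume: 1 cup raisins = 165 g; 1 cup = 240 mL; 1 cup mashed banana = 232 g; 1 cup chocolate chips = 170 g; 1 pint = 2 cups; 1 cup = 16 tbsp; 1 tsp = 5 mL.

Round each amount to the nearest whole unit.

Scaling factor: 21/12 = 7/4 = 1.75.
honey: 2.5 pint × 7/4 × 2 cup/pint × 240 mL/cup = 2100 mL
raisins: 0.25 cup × 7/4 × 165 g/cup ≈ 72 g
mashed banana: (1 cup + 8 tbsp = 1.5 cup) × 7/4 × 232 g/cup = 609 g
chocolate chips: (3 cup + 12 tbsp = 3.75 cup) × 7/4 × 170 g/cup ≈ 1116 g

honey: 2100 mL; raisins: 72 g; mashed banana: 609 g; chocolate chips: 1116 g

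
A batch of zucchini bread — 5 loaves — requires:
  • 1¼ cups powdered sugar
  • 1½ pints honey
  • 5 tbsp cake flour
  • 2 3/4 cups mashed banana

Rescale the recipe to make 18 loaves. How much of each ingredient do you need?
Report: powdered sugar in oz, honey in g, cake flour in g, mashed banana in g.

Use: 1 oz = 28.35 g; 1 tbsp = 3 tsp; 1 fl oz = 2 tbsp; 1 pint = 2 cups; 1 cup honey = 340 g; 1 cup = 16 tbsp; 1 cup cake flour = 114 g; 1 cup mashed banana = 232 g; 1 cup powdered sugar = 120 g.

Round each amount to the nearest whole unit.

powdered sugar: 19 oz; honey: 3672 g; cake flour: 128 g; mashed banana: 2297 g

Scaling factor: 18/5 = 3.6.
powdered sugar: 1.25 cup × 18/5 × 120 g/cup ÷ 28.35 g/oz ≈ 19 oz
honey: 1.5 pint × 18/5 × 2 cup/pint × 340 g/cup = 3672 g
cake flour: 5 tbsp × 18/5 ÷ 16 tbsp/cup × 114 g/cup ≈ 128 g
mashed banana: 2.75 cup × 18/5 × 232 g/cup ≈ 2297 g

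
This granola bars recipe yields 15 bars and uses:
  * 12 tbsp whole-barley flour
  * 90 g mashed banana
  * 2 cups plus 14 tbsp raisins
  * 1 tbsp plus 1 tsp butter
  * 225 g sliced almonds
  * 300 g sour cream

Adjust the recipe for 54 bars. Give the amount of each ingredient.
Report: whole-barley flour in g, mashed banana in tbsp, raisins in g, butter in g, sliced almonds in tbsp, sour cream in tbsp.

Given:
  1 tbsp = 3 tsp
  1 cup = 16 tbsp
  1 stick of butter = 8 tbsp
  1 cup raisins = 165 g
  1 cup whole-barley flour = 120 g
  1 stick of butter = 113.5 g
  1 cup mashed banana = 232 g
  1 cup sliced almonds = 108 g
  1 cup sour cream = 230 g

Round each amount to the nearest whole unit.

Scaling factor: 54/15 = 18/5 = 3.6.
whole-barley flour: 12 tbsp × 18/5 ÷ 16 tbsp/cup × 120 g/cup = 324 g
mashed banana: 90 g × 18/5 ÷ 232 g/cup × 16 tbsp/cup ≈ 22 tbsp
raisins: (2 cup + 14 tbsp = 2.875 cup) × 18/5 × 165 g/cup ≈ 1708 g
butter: (1 tbsp + 1 tsp = 4/3 tbsp) × 18/5 ÷ 8 tbsp/stick × 113.5 g/stick ≈ 68 g
sliced almonds: 225 g × 18/5 ÷ 108 g/cup × 16 tbsp/cup = 120 tbsp
sour cream: 300 g × 18/5 ÷ 230 g/cup × 16 tbsp/cup ≈ 75 tbsp

whole-barley flour: 324 g; mashed banana: 22 tbsp; raisins: 1708 g; butter: 68 g; sliced almonds: 120 tbsp; sour cream: 75 tbsp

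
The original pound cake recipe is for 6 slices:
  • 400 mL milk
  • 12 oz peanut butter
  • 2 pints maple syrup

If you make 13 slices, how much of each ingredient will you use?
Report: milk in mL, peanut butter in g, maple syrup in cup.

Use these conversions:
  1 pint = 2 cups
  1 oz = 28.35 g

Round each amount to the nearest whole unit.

Scaling factor: 13/6.
milk: 400 mL × 13/6 ≈ 867 mL
peanut butter: 12 oz × 13/6 × 28.35 g/oz ≈ 737 g
maple syrup: 2 pint × 13/6 × 2 cup/pint ≈ 9 cup

milk: 867 mL; peanut butter: 737 g; maple syrup: 9 cup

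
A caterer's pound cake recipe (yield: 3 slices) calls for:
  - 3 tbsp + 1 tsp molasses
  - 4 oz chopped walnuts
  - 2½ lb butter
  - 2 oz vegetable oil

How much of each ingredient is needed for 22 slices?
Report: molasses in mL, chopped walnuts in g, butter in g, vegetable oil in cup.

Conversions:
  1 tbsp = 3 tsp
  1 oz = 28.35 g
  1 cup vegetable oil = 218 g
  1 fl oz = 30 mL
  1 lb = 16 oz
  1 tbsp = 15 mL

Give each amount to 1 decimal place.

Scaling factor: 22/3.
molasses: (3 tbsp + 1 tsp = 10/3 tbsp) × 22/3 × 15 mL/tbsp ≈ 366.7 mL
chopped walnuts: 4 oz × 22/3 × 28.35 g/oz = 831.6 g
butter: 2.5 lb × 22/3 × 16 oz/lb × 28.35 g/oz = 8316.0 g
vegetable oil: 2 oz × 22/3 × 28.35 g/oz ÷ 218 g/cup ≈ 1.9 cup

molasses: 366.7 mL; chopped walnuts: 831.6 g; butter: 8316.0 g; vegetable oil: 1.9 cup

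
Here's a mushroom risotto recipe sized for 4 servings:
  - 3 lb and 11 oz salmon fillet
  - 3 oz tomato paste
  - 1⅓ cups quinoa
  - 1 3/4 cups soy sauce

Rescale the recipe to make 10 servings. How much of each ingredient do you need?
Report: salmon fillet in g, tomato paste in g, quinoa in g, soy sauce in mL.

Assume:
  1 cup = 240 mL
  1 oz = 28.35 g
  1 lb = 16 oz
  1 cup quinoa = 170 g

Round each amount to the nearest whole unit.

Scaling factor: 10/4 = 5/2 = 2.5.
salmon fillet: (3 lb + 11 oz = 3.6875 lb) × 5/2 × 16 oz/lb × 28.35 g/oz ≈ 4182 g
tomato paste: 3 oz × 5/2 × 28.35 g/oz ≈ 213 g
quinoa: 4/3 cup × 5/2 × 170 g/cup ≈ 567 g
soy sauce: 1.75 cup × 5/2 × 240 mL/cup = 1050 mL

salmon fillet: 4182 g; tomato paste: 213 g; quinoa: 567 g; soy sauce: 1050 mL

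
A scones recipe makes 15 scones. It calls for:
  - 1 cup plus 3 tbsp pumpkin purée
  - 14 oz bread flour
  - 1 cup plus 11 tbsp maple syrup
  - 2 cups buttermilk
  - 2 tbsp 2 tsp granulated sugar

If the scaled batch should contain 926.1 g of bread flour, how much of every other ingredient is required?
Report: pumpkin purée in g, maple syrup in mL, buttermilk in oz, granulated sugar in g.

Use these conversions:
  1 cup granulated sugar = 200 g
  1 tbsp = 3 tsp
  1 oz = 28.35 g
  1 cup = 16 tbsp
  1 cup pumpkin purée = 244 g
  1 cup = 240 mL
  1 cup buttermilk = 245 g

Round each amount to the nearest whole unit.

The original recipe has 396.9 g of bread flour, so the scaling factor is 926.1 ÷ 396.9 = 7/3.
pumpkin purée: (1 cup + 3 tbsp = 1.1875 cup) × 7/3 × 244 g/cup ≈ 676 g
maple syrup: (1 cup + 11 tbsp = 1.6875 cup) × 7/3 × 240 mL/cup = 945 mL
buttermilk: 2 cup × 7/3 × 245 g/cup ÷ 28.35 g/oz ≈ 40 oz
granulated sugar: (2 tbsp + 2 tsp = 8/3 tbsp) × 7/3 ÷ 16 tbsp/cup × 200 g/cup ≈ 78 g

pumpkin purée: 676 g; maple syrup: 945 mL; buttermilk: 40 oz; granulated sugar: 78 g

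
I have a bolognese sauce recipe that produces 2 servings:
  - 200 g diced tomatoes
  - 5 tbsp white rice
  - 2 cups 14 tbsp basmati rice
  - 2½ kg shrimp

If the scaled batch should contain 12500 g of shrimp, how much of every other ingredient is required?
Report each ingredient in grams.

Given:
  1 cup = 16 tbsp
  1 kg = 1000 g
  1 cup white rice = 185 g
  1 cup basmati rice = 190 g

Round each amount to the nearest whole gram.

diced tomatoes: 1000 g; white rice: 289 g; basmati rice: 2731 g

The original recipe has 2500 g of shrimp, so the scaling factor is 12500 ÷ 2500 = 5.
diced tomatoes: 200 g × 5 = 1000 g
white rice: 5 tbsp × 5 ÷ 16 tbsp/cup × 185 g/cup ≈ 289 g
basmati rice: (2 cup + 14 tbsp = 2.875 cup) × 5 × 190 g/cup ≈ 2731 g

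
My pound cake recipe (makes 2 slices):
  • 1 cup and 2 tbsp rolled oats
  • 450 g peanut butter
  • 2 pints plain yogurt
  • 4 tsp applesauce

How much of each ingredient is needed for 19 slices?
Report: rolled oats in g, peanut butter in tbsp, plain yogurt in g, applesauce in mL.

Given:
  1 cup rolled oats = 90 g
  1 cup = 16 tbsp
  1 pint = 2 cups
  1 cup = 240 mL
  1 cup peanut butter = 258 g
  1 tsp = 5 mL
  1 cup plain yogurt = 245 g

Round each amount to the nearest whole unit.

rolled oats: 962 g; peanut butter: 265 tbsp; plain yogurt: 9310 g; applesauce: 190 mL

Scaling factor: 19/2 = 9.5.
rolled oats: (1 cup + 2 tbsp = 1.125 cup) × 19/2 × 90 g/cup ≈ 962 g
peanut butter: 450 g × 19/2 ÷ 258 g/cup × 16 tbsp/cup ≈ 265 tbsp
plain yogurt: 2 pint × 19/2 × 2 cup/pint × 245 g/cup = 9310 g
applesauce: 4 tsp × 19/2 × 5 mL/tsp = 190 mL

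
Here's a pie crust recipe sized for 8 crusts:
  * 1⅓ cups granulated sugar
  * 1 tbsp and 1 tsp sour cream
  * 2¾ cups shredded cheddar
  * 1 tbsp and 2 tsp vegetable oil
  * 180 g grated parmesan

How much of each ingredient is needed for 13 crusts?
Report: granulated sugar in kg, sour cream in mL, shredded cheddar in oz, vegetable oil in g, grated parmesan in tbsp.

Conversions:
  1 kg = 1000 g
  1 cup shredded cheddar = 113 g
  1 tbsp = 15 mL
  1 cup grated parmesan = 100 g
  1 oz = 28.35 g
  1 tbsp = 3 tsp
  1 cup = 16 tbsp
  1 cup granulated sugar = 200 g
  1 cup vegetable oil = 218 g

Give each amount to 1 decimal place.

granulated sugar: 0.4 kg; sour cream: 32.5 mL; shredded cheddar: 17.8 oz; vegetable oil: 36.9 g; grated parmesan: 46.8 tbsp

Scaling factor: 13/8 = 1.625.
granulated sugar: 4/3 cup × 13/8 × 200 g/cup ÷ 1000 g/kg ≈ 0.4 kg
sour cream: (1 tbsp + 1 tsp = 4/3 tbsp) × 13/8 × 15 mL/tbsp = 32.5 mL
shredded cheddar: 2.75 cup × 13/8 × 113 g/cup ÷ 28.35 g/oz ≈ 17.8 oz
vegetable oil: (1 tbsp + 2 tsp = 5/3 tbsp) × 13/8 ÷ 16 tbsp/cup × 218 g/cup ≈ 36.9 g
grated parmesan: 180 g × 13/8 ÷ 100 g/cup × 16 tbsp/cup = 46.8 tbsp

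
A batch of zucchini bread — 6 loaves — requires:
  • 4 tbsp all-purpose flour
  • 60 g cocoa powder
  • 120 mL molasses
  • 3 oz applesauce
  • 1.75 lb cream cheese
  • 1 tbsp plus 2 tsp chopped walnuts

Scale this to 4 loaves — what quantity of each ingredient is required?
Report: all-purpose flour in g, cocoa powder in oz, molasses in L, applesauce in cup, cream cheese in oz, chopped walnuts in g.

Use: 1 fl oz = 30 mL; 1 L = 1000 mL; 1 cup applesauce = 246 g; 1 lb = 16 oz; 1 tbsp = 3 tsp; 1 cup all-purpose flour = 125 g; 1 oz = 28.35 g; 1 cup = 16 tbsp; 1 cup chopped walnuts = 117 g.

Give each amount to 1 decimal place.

Scaling factor: 4/6 = 2/3.
all-purpose flour: 4 tbsp × 2/3 ÷ 16 tbsp/cup × 125 g/cup ≈ 20.8 g
cocoa powder: 60 g × 2/3 ÷ 28.35 g/oz ≈ 1.4 oz
molasses: 120 mL × 2/3 ÷ 1000 mL/L ≈ 0.1 L
applesauce: 3 oz × 2/3 × 28.35 g/oz ÷ 246 g/cup ≈ 0.2 cup
cream cheese: 1.75 lb × 2/3 × 16 oz/lb ≈ 18.7 oz
chopped walnuts: (1 tbsp + 2 tsp = 5/3 tbsp) × 2/3 ÷ 16 tbsp/cup × 117 g/cup ≈ 8.1 g

all-purpose flour: 20.8 g; cocoa powder: 1.4 oz; molasses: 0.1 L; applesauce: 0.2 cup; cream cheese: 18.7 oz; chopped walnuts: 8.1 g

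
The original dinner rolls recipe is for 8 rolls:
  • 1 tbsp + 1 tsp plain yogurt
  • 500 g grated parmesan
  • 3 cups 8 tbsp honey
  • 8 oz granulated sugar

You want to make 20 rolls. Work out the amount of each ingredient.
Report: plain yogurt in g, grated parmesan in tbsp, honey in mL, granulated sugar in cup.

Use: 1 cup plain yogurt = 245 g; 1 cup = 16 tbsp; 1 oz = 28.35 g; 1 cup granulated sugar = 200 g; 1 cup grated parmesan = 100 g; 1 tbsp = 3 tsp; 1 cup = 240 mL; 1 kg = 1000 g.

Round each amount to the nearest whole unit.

plain yogurt: 51 g; grated parmesan: 200 tbsp; honey: 2100 mL; granulated sugar: 3 cup

Scaling factor: 20/8 = 5/2 = 2.5.
plain yogurt: (1 tbsp + 1 tsp = 4/3 tbsp) × 5/2 ÷ 16 tbsp/cup × 245 g/cup ≈ 51 g
grated parmesan: 500 g × 5/2 ÷ 100 g/cup × 16 tbsp/cup = 200 tbsp
honey: (3 cup + 8 tbsp = 3.5 cup) × 5/2 × 240 mL/cup = 2100 mL
granulated sugar: 8 oz × 5/2 × 28.35 g/oz ÷ 200 g/cup ≈ 3 cup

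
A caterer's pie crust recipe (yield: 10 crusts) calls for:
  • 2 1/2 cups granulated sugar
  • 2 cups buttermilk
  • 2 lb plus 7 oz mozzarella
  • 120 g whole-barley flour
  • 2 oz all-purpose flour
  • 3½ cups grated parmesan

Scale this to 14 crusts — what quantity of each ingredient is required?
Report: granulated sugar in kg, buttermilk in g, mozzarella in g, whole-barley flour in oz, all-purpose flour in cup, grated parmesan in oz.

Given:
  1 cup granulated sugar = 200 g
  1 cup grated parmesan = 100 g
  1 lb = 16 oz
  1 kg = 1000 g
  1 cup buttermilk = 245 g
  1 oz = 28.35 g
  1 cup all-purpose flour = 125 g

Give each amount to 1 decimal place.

granulated sugar: 0.7 kg; buttermilk: 686.0 g; mozzarella: 1547.9 g; whole-barley flour: 5.9 oz; all-purpose flour: 0.6 cup; grated parmesan: 17.3 oz

Scaling factor: 14/10 = 7/5 = 1.4.
granulated sugar: 2.5 cup × 7/5 × 200 g/cup ÷ 1000 g/kg = 0.7 kg
buttermilk: 2 cup × 7/5 × 245 g/cup = 686.0 g
mozzarella: (2 lb + 7 oz = 2.4375 lb) × 7/5 × 16 oz/lb × 28.35 g/oz ≈ 1547.9 g
whole-barley flour: 120 g × 7/5 ÷ 28.35 g/oz ≈ 5.9 oz
all-purpose flour: 2 oz × 7/5 × 28.35 g/oz ÷ 125 g/cup ≈ 0.6 cup
grated parmesan: 3.5 cup × 7/5 × 100 g/cup ÷ 28.35 g/oz ≈ 17.3 oz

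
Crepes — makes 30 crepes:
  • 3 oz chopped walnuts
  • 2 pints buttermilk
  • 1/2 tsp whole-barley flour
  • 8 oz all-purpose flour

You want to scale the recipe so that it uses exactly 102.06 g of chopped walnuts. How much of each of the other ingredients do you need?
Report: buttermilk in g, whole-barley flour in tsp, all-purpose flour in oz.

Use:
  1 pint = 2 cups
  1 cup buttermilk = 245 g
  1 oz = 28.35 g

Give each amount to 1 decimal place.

The original recipe has 85.05 g of chopped walnuts, so the scaling factor is 102.06 ÷ 85.05 = 6/5 = 1.2.
buttermilk: 2 pint × 6/5 × 2 cup/pint × 245 g/cup = 1176.0 g
whole-barley flour: 0.5 tsp × 6/5 = 0.6 tsp
all-purpose flour: 8 oz × 6/5 = 9.6 oz

buttermilk: 1176.0 g; whole-barley flour: 0.6 tsp; all-purpose flour: 9.6 oz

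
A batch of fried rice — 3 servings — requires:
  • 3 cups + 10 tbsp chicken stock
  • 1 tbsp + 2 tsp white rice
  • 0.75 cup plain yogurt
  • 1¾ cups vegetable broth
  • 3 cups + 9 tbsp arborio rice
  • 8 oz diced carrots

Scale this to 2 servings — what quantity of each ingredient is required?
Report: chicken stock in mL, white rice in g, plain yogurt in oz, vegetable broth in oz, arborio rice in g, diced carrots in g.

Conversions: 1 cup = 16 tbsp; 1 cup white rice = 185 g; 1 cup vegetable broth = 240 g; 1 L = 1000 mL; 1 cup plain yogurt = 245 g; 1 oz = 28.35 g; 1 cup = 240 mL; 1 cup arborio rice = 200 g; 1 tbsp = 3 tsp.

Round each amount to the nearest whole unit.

Scaling factor: 2/3.
chicken stock: (3 cup + 10 tbsp = 3.625 cup) × 2/3 × 240 mL/cup = 580 mL
white rice: (1 tbsp + 2 tsp = 5/3 tbsp) × 2/3 ÷ 16 tbsp/cup × 185 g/cup ≈ 13 g
plain yogurt: 0.75 cup × 2/3 × 245 g/cup ÷ 28.35 g/oz ≈ 4 oz
vegetable broth: 1.75 cup × 2/3 × 240 g/cup ÷ 28.35 g/oz ≈ 10 oz
arborio rice: (3 cup + 9 tbsp = 3.5625 cup) × 2/3 × 200 g/cup = 475 g
diced carrots: 8 oz × 2/3 × 28.35 g/oz ≈ 151 g

chicken stock: 580 mL; white rice: 13 g; plain yogurt: 4 oz; vegetable broth: 10 oz; arborio rice: 475 g; diced carrots: 151 g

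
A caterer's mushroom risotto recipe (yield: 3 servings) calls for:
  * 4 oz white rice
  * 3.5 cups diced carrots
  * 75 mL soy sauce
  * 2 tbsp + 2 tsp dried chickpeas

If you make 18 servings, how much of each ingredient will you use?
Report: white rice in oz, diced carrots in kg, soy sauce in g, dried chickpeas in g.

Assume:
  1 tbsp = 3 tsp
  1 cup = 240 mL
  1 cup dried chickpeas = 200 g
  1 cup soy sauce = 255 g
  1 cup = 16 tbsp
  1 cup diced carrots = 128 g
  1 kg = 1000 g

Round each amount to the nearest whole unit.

Scaling factor: 18/3 = 6.
white rice: 4 oz × 6 = 24 oz
diced carrots: 3.5 cup × 6 × 128 g/cup ÷ 1000 g/kg ≈ 3 kg
soy sauce: 75 mL × 6 ÷ 240 mL/cup × 255 g/cup ≈ 478 g
dried chickpeas: (2 tbsp + 2 tsp = 8/3 tbsp) × 6 ÷ 16 tbsp/cup × 200 g/cup = 200 g

white rice: 24 oz; diced carrots: 3 kg; soy sauce: 478 g; dried chickpeas: 200 g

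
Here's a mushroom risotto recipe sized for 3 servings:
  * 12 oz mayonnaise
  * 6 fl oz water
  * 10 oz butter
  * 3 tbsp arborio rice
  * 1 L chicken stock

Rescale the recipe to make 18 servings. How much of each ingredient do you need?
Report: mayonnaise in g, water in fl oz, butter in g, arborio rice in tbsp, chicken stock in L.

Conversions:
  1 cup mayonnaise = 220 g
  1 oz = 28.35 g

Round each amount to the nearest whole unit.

Scaling factor: 18/3 = 6.
mayonnaise: 12 oz × 6 × 28.35 g/oz ≈ 2041 g
water: 6 fl oz × 6 = 36 fl oz
butter: 10 oz × 6 × 28.35 g/oz = 1701 g
arborio rice: 3 tbsp × 6 = 18 tbsp
chicken stock: 1 L × 6 = 6 L

mayonnaise: 2041 g; water: 36 fl oz; butter: 1701 g; arborio rice: 18 tbsp; chicken stock: 6 L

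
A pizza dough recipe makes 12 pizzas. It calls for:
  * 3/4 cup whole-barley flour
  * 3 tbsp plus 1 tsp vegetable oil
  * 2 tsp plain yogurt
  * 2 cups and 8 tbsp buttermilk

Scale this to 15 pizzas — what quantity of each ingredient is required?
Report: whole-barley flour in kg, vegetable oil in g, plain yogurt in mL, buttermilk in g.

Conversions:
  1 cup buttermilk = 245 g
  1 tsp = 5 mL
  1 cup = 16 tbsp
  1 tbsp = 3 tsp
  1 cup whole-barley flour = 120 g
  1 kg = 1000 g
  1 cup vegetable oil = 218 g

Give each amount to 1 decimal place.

whole-barley flour: 0.1 kg; vegetable oil: 56.8 g; plain yogurt: 12.5 mL; buttermilk: 765.6 g

Scaling factor: 15/12 = 5/4 = 1.25.
whole-barley flour: 0.75 cup × 5/4 × 120 g/cup ÷ 1000 g/kg ≈ 0.1 kg
vegetable oil: (3 tbsp + 1 tsp = 10/3 tbsp) × 5/4 ÷ 16 tbsp/cup × 218 g/cup ≈ 56.8 g
plain yogurt: 2 tsp × 5/4 × 5 mL/tsp = 12.5 mL
buttermilk: (2 cup + 8 tbsp = 2.5 cup) × 5/4 × 245 g/cup ≈ 765.6 g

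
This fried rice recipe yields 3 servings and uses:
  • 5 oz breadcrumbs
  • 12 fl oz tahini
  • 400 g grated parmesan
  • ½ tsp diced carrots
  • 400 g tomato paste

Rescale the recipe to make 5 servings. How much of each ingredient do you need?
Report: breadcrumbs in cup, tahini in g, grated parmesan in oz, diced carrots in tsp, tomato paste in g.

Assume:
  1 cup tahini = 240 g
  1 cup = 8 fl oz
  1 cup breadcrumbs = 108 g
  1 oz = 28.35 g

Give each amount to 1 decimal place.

breadcrumbs: 2.2 cup; tahini: 600.0 g; grated parmesan: 23.5 oz; diced carrots: 0.8 tsp; tomato paste: 666.7 g

Scaling factor: 5/3.
breadcrumbs: 5 oz × 5/3 × 28.35 g/oz ÷ 108 g/cup ≈ 2.2 cup
tahini: 12 fl oz × 5/3 ÷ 8 fl oz/cup × 240 g/cup = 600.0 g
grated parmesan: 400 g × 5/3 ÷ 28.35 g/oz ≈ 23.5 oz
diced carrots: 0.5 tsp × 5/3 ≈ 0.8 tsp
tomato paste: 400 g × 5/3 ≈ 666.7 g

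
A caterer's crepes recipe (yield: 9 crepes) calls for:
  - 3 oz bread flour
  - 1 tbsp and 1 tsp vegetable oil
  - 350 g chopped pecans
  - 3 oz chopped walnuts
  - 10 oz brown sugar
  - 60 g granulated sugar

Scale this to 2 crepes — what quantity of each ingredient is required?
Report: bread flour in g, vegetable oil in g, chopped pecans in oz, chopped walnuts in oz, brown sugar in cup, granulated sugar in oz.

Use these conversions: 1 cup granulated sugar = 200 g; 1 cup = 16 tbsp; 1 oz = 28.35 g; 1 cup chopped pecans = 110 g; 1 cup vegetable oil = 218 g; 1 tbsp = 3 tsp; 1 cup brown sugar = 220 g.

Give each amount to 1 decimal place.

bread flour: 18.9 g; vegetable oil: 4.0 g; chopped pecans: 2.7 oz; chopped walnuts: 0.7 oz; brown sugar: 0.3 cup; granulated sugar: 0.5 oz

Scaling factor: 2/9.
bread flour: 3 oz × 2/9 × 28.35 g/oz = 18.9 g
vegetable oil: (1 tbsp + 1 tsp = 4/3 tbsp) × 2/9 ÷ 16 tbsp/cup × 218 g/cup ≈ 4.0 g
chopped pecans: 350 g × 2/9 ÷ 28.35 g/oz ≈ 2.7 oz
chopped walnuts: 3 oz × 2/9 ≈ 0.7 oz
brown sugar: 10 oz × 2/9 × 28.35 g/oz ÷ 220 g/cup ≈ 0.3 cup
granulated sugar: 60 g × 2/9 ÷ 28.35 g/oz ≈ 0.5 oz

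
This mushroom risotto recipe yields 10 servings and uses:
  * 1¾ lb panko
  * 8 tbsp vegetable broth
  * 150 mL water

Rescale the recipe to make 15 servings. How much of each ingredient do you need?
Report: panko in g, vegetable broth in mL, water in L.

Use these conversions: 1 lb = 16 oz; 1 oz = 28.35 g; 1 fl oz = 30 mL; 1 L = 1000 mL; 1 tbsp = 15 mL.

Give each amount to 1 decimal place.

Scaling factor: 15/10 = 3/2 = 1.5.
panko: 1.75 lb × 3/2 × 16 oz/lb × 28.35 g/oz = 1190.7 g
vegetable broth: 8 tbsp × 3/2 × 15 mL/tbsp = 180.0 mL
water: 150 mL × 3/2 ÷ 1000 mL/L ≈ 0.2 L

panko: 1190.7 g; vegetable broth: 180.0 mL; water: 0.2 L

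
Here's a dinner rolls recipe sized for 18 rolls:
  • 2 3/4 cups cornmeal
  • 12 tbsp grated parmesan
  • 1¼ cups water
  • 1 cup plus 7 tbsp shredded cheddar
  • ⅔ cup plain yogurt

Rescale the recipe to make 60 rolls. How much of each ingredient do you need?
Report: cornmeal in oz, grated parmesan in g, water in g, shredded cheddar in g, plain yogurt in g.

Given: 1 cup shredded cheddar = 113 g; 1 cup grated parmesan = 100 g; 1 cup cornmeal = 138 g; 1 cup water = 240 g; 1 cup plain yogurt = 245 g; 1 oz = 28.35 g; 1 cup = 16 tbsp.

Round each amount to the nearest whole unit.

Scaling factor: 60/18 = 10/3.
cornmeal: 2.75 cup × 10/3 × 138 g/cup ÷ 28.35 g/oz ≈ 45 oz
grated parmesan: 12 tbsp × 10/3 ÷ 16 tbsp/cup × 100 g/cup = 250 g
water: 1.25 cup × 10/3 × 240 g/cup = 1000 g
shredded cheddar: (1 cup + 7 tbsp = 1.4375 cup) × 10/3 × 113 g/cup ≈ 541 g
plain yogurt: 2/3 cup × 10/3 × 245 g/cup ≈ 544 g

cornmeal: 45 oz; grated parmesan: 250 g; water: 1000 g; shredded cheddar: 541 g; plain yogurt: 544 g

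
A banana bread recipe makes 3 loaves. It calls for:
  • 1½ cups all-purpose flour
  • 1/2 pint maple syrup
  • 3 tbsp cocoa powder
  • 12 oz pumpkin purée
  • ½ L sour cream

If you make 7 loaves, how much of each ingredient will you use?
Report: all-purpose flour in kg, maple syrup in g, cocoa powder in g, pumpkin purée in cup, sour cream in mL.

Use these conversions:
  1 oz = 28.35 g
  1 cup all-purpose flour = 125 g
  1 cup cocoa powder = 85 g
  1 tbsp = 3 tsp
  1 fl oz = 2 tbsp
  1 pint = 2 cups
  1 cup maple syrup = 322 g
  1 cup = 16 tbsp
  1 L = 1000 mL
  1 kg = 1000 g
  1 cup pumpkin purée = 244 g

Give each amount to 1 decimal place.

all-purpose flour: 0.4 kg; maple syrup: 751.3 g; cocoa powder: 37.2 g; pumpkin purée: 3.3 cup; sour cream: 1166.7 mL

Scaling factor: 7/3.
all-purpose flour: 1.5 cup × 7/3 × 125 g/cup ÷ 1000 g/kg ≈ 0.4 kg
maple syrup: 0.5 pint × 7/3 × 2 cup/pint × 322 g/cup ≈ 751.3 g
cocoa powder: 3 tbsp × 7/3 ÷ 16 tbsp/cup × 85 g/cup ≈ 37.2 g
pumpkin purée: 12 oz × 7/3 × 28.35 g/oz ÷ 244 g/cup ≈ 3.3 cup
sour cream: 0.5 L × 7/3 × 1000 mL/L ≈ 1166.7 mL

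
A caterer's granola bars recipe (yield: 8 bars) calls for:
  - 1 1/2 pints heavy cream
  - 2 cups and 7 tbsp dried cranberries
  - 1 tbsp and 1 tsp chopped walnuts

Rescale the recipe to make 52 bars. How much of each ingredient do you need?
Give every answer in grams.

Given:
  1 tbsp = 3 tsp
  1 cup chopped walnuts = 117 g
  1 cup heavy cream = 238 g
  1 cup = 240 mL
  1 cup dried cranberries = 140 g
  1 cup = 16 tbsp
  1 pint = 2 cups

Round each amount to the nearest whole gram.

Scaling factor: 52/8 = 13/2 = 6.5.
heavy cream: 1.5 pint × 13/2 × 2 cup/pint × 238 g/cup = 4641 g
dried cranberries: (2 cup + 7 tbsp = 2.4375 cup) × 13/2 × 140 g/cup ≈ 2218 g
chopped walnuts: (1 tbsp + 1 tsp = 4/3 tbsp) × 13/2 ÷ 16 tbsp/cup × 117 g/cup ≈ 63 g

heavy cream: 4641 g; dried cranberries: 2218 g; chopped walnuts: 63 g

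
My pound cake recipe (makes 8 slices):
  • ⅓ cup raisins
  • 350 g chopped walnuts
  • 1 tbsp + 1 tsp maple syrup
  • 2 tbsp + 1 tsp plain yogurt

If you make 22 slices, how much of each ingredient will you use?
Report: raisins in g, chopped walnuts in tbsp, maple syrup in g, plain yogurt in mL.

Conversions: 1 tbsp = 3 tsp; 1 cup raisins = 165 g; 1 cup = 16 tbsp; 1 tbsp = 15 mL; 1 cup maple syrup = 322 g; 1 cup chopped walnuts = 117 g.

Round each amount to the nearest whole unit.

raisins: 151 g; chopped walnuts: 132 tbsp; maple syrup: 74 g; plain yogurt: 96 mL

Scaling factor: 22/8 = 11/4 = 2.75.
raisins: 1/3 cup × 11/4 × 165 g/cup ≈ 151 g
chopped walnuts: 350 g × 11/4 ÷ 117 g/cup × 16 tbsp/cup ≈ 132 tbsp
maple syrup: (1 tbsp + 1 tsp = 4/3 tbsp) × 11/4 ÷ 16 tbsp/cup × 322 g/cup ≈ 74 g
plain yogurt: (2 tbsp + 1 tsp = 7/3 tbsp) × 11/4 × 15 mL/tbsp ≈ 96 mL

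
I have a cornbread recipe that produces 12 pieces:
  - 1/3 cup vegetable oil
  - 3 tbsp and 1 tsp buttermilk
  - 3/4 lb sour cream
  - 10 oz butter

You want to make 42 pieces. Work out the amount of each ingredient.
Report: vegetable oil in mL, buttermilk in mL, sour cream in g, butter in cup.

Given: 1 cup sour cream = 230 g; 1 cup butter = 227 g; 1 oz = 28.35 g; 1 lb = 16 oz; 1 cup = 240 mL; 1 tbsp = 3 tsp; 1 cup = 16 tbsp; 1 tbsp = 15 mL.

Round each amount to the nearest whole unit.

vegetable oil: 280 mL; buttermilk: 175 mL; sour cream: 1191 g; butter: 4 cup

Scaling factor: 42/12 = 7/2 = 3.5.
vegetable oil: 1/3 cup × 7/2 × 240 mL/cup = 280 mL
buttermilk: (3 tbsp + 1 tsp = 10/3 tbsp) × 7/2 × 15 mL/tbsp = 175 mL
sour cream: 0.75 lb × 7/2 × 16 oz/lb × 28.35 g/oz ≈ 1191 g
butter: 10 oz × 7/2 × 28.35 g/oz ÷ 227 g/cup ≈ 4 cup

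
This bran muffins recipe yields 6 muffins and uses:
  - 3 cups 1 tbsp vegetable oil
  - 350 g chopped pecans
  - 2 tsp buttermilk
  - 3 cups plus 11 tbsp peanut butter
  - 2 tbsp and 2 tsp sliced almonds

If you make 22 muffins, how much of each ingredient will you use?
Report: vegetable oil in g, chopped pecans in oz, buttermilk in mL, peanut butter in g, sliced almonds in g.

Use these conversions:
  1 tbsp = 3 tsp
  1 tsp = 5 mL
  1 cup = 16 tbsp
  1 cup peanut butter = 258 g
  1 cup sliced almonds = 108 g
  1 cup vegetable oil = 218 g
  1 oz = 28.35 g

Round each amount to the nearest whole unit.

vegetable oil: 2448 g; chopped pecans: 45 oz; buttermilk: 37 mL; peanut butter: 3488 g; sliced almonds: 66 g

Scaling factor: 22/6 = 11/3.
vegetable oil: (3 cup + 1 tbsp = 3.0625 cup) × 11/3 × 218 g/cup ≈ 2448 g
chopped pecans: 350 g × 11/3 ÷ 28.35 g/oz ≈ 45 oz
buttermilk: 2 tsp × 11/3 × 5 mL/tsp ≈ 37 mL
peanut butter: (3 cup + 11 tbsp = 3.6875 cup) × 11/3 × 258 g/cup ≈ 3488 g
sliced almonds: (2 tbsp + 2 tsp = 8/3 tbsp) × 11/3 ÷ 16 tbsp/cup × 108 g/cup = 66 g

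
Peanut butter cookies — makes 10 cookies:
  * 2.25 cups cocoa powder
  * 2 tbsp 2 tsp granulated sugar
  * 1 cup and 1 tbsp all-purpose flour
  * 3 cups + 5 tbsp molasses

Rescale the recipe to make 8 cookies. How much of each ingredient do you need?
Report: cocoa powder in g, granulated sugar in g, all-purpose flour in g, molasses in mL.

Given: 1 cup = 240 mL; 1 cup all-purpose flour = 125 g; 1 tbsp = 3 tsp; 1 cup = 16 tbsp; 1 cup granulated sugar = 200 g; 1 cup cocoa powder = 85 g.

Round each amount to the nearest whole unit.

cocoa powder: 153 g; granulated sugar: 27 g; all-purpose flour: 106 g; molasses: 636 mL

Scaling factor: 8/10 = 4/5 = 0.8.
cocoa powder: 2.25 cup × 4/5 × 85 g/cup = 153 g
granulated sugar: (2 tbsp + 2 tsp = 8/3 tbsp) × 4/5 ÷ 16 tbsp/cup × 200 g/cup ≈ 27 g
all-purpose flour: (1 cup + 1 tbsp = 1.0625 cup) × 4/5 × 125 g/cup ≈ 106 g
molasses: (3 cup + 5 tbsp = 3.3125 cup) × 4/5 × 240 mL/cup = 636 mL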